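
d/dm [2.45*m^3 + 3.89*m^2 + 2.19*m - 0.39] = 7.35*m^2 + 7.78*m + 2.19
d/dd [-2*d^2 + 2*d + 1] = 2 - 4*d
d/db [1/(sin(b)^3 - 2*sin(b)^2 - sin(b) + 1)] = 16*(-3*sin(b)^2 + 4*sin(b) + 1)*cos(b)/(sin(b) + sin(3*b) - 4*cos(2*b))^2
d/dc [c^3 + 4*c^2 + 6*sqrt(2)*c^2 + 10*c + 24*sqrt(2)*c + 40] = 3*c^2 + 8*c + 12*sqrt(2)*c + 10 + 24*sqrt(2)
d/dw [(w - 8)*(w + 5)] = 2*w - 3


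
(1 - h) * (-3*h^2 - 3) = 3*h^3 - 3*h^2 + 3*h - 3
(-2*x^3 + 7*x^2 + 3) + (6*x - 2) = -2*x^3 + 7*x^2 + 6*x + 1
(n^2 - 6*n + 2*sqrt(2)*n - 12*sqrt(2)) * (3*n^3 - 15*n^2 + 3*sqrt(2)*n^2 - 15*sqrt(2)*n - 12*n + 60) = 3*n^5 - 33*n^4 + 9*sqrt(2)*n^4 - 99*sqrt(2)*n^3 + 90*n^3 + 246*sqrt(2)*n^2 + 264*sqrt(2)*n - 720*sqrt(2)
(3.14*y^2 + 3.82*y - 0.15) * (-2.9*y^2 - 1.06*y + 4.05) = -9.106*y^4 - 14.4064*y^3 + 9.1028*y^2 + 15.63*y - 0.6075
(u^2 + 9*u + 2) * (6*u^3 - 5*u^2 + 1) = 6*u^5 + 49*u^4 - 33*u^3 - 9*u^2 + 9*u + 2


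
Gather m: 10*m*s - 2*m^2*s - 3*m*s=-2*m^2*s + 7*m*s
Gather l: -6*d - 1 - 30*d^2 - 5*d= -30*d^2 - 11*d - 1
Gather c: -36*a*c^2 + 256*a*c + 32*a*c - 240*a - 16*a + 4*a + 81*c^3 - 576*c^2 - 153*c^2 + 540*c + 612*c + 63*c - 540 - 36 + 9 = -252*a + 81*c^3 + c^2*(-36*a - 729) + c*(288*a + 1215) - 567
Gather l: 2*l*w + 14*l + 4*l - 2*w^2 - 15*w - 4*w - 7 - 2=l*(2*w + 18) - 2*w^2 - 19*w - 9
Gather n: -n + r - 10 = -n + r - 10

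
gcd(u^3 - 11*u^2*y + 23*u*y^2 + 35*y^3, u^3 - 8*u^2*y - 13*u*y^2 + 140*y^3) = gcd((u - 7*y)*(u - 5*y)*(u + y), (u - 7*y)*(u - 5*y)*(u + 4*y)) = u^2 - 12*u*y + 35*y^2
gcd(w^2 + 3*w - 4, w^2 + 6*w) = 1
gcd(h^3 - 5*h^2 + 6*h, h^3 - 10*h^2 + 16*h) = h^2 - 2*h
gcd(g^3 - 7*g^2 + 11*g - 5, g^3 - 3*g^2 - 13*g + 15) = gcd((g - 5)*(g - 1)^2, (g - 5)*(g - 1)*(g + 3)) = g^2 - 6*g + 5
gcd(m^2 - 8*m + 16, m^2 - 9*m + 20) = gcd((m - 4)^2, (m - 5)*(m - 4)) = m - 4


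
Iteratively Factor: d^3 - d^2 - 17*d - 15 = (d - 5)*(d^2 + 4*d + 3) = (d - 5)*(d + 3)*(d + 1)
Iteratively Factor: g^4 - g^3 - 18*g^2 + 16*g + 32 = (g + 4)*(g^3 - 5*g^2 + 2*g + 8) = (g + 1)*(g + 4)*(g^2 - 6*g + 8) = (g - 2)*(g + 1)*(g + 4)*(g - 4)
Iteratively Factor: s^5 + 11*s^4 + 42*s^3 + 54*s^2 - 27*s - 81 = (s + 3)*(s^4 + 8*s^3 + 18*s^2 - 27) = (s + 3)^2*(s^3 + 5*s^2 + 3*s - 9) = (s + 3)^3*(s^2 + 2*s - 3) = (s + 3)^4*(s - 1)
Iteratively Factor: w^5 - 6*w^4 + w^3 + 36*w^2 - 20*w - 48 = (w - 4)*(w^4 - 2*w^3 - 7*w^2 + 8*w + 12) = (w - 4)*(w - 2)*(w^3 - 7*w - 6) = (w - 4)*(w - 2)*(w + 1)*(w^2 - w - 6) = (w - 4)*(w - 3)*(w - 2)*(w + 1)*(w + 2)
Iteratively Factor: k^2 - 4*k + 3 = (k - 3)*(k - 1)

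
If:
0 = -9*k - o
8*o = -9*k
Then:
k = 0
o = 0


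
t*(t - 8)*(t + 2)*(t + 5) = t^4 - t^3 - 46*t^2 - 80*t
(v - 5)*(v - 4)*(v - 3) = v^3 - 12*v^2 + 47*v - 60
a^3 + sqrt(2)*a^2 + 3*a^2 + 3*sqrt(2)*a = a*(a + 3)*(a + sqrt(2))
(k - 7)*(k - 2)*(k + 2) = k^3 - 7*k^2 - 4*k + 28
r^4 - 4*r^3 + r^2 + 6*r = r*(r - 3)*(r - 2)*(r + 1)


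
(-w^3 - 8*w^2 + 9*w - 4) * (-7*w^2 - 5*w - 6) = 7*w^5 + 61*w^4 - 17*w^3 + 31*w^2 - 34*w + 24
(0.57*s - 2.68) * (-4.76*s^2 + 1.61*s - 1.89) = -2.7132*s^3 + 13.6745*s^2 - 5.3921*s + 5.0652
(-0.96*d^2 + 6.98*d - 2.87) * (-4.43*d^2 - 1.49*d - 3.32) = 4.2528*d^4 - 29.491*d^3 + 5.5011*d^2 - 18.8973*d + 9.5284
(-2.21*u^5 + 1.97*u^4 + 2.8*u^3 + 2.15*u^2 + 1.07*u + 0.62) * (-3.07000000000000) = 6.7847*u^5 - 6.0479*u^4 - 8.596*u^3 - 6.6005*u^2 - 3.2849*u - 1.9034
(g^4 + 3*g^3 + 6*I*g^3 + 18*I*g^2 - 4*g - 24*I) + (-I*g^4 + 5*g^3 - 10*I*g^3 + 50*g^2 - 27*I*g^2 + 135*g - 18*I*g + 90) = g^4 - I*g^4 + 8*g^3 - 4*I*g^3 + 50*g^2 - 9*I*g^2 + 131*g - 18*I*g + 90 - 24*I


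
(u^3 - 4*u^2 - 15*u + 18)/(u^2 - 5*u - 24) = (u^2 - 7*u + 6)/(u - 8)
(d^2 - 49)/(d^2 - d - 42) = (d + 7)/(d + 6)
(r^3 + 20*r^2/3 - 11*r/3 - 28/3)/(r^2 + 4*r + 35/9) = 3*(3*r^3 + 20*r^2 - 11*r - 28)/(9*r^2 + 36*r + 35)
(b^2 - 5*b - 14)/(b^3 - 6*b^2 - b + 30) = (b - 7)/(b^2 - 8*b + 15)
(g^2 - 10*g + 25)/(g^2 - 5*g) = (g - 5)/g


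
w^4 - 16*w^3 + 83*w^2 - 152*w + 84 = (w - 7)*(w - 6)*(w - 2)*(w - 1)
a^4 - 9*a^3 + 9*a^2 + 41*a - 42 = (a - 7)*(a - 3)*(a - 1)*(a + 2)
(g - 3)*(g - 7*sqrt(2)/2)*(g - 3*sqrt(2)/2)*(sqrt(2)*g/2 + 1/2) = sqrt(2)*g^4/2 - 9*g^3/2 - 3*sqrt(2)*g^3/2 + 11*sqrt(2)*g^2/4 + 27*g^2/2 - 33*sqrt(2)*g/4 + 21*g/4 - 63/4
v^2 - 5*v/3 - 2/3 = (v - 2)*(v + 1/3)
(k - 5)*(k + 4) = k^2 - k - 20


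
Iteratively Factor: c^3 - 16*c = (c - 4)*(c^2 + 4*c) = (c - 4)*(c + 4)*(c)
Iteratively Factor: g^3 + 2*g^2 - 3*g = (g)*(g^2 + 2*g - 3) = g*(g + 3)*(g - 1)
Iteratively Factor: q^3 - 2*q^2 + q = (q)*(q^2 - 2*q + 1) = q*(q - 1)*(q - 1)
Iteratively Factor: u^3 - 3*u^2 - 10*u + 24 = (u + 3)*(u^2 - 6*u + 8) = (u - 4)*(u + 3)*(u - 2)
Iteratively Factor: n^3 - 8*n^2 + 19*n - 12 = (n - 3)*(n^2 - 5*n + 4) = (n - 3)*(n - 1)*(n - 4)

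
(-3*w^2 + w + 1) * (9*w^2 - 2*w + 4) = -27*w^4 + 15*w^3 - 5*w^2 + 2*w + 4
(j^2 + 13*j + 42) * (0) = 0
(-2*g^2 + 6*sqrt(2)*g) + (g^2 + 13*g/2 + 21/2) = -g^2 + 13*g/2 + 6*sqrt(2)*g + 21/2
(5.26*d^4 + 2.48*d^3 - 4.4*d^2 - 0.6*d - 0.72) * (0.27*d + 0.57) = 1.4202*d^5 + 3.6678*d^4 + 0.2256*d^3 - 2.67*d^2 - 0.5364*d - 0.4104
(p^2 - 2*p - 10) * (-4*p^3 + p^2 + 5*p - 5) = -4*p^5 + 9*p^4 + 43*p^3 - 25*p^2 - 40*p + 50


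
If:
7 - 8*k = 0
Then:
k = 7/8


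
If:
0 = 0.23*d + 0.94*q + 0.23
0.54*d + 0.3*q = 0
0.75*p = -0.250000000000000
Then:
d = 0.16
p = -0.33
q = -0.28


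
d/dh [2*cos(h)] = -2*sin(h)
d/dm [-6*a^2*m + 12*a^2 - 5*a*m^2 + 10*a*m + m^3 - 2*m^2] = -6*a^2 - 10*a*m + 10*a + 3*m^2 - 4*m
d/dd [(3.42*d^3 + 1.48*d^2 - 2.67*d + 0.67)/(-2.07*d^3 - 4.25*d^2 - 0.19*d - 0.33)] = (-3.5527136788005e-15*d^5 - 11.4714*d^4 - 12.3534*d^3 - 10.8538*d^2 + 4.7182*d + 1.0084)/(4.2849*d^6 + 17.595*d^5 + 18.8491*d^4 + 2.9812*d^3 + 2.8411*d^2 + 0.1254*d + 0.1089)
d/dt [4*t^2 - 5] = 8*t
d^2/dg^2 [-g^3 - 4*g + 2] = -6*g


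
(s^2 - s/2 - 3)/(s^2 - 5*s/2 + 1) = (2*s + 3)/(2*s - 1)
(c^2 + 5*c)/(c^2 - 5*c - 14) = c*(c + 5)/(c^2 - 5*c - 14)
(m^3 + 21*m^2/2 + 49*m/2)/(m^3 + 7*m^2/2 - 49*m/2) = (2*m + 7)/(2*m - 7)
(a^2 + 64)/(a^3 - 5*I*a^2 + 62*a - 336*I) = (a - 8*I)/(a^2 - 13*I*a - 42)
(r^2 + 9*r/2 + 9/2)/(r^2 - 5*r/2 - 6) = (r + 3)/(r - 4)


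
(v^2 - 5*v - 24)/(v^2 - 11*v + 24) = (v + 3)/(v - 3)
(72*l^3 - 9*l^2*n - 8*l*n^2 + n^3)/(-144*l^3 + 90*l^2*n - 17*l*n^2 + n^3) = (-3*l - n)/(6*l - n)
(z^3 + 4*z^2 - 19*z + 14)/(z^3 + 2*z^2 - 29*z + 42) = (z - 1)/(z - 3)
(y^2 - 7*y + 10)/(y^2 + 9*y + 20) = (y^2 - 7*y + 10)/(y^2 + 9*y + 20)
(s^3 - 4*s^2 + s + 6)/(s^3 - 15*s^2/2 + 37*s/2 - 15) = 2*(s + 1)/(2*s - 5)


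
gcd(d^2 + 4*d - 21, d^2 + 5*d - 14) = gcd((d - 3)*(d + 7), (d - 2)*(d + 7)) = d + 7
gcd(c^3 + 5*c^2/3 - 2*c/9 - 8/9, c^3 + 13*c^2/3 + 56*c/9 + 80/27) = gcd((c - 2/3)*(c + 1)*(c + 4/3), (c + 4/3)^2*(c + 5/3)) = c + 4/3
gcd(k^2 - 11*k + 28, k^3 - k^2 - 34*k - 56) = k - 7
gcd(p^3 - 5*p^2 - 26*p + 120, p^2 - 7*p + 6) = p - 6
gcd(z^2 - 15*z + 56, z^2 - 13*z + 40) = z - 8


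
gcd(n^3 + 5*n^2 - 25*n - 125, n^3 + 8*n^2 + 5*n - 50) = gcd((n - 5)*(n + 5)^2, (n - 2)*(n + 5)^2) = n^2 + 10*n + 25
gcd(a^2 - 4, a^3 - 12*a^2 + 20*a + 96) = a + 2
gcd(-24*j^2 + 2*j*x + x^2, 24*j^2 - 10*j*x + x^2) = -4*j + x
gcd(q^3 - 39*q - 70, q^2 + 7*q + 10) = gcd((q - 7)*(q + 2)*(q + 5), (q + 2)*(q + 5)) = q^2 + 7*q + 10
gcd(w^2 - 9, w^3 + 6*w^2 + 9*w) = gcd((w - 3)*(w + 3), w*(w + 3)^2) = w + 3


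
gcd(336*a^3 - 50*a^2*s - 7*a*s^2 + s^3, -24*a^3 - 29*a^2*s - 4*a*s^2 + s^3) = -8*a + s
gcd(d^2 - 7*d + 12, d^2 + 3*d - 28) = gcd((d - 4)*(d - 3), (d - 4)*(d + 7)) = d - 4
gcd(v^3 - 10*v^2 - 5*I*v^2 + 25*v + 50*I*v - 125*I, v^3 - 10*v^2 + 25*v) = v^2 - 10*v + 25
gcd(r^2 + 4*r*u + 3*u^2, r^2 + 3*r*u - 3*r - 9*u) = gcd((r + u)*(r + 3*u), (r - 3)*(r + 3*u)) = r + 3*u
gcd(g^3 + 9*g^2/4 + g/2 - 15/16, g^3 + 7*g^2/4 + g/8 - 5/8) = g^2 + 3*g/4 - 5/8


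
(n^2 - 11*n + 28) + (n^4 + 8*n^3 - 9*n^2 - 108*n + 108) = n^4 + 8*n^3 - 8*n^2 - 119*n + 136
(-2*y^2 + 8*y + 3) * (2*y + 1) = -4*y^3 + 14*y^2 + 14*y + 3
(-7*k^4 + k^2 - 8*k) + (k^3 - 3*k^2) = -7*k^4 + k^3 - 2*k^2 - 8*k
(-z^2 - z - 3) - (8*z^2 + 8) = -9*z^2 - z - 11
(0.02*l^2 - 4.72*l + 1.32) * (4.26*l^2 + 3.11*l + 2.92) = 0.0852*l^4 - 20.045*l^3 - 8.9976*l^2 - 9.6772*l + 3.8544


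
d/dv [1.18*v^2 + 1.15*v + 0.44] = 2.36*v + 1.15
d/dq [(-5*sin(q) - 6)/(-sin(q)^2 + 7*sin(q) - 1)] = (-5*sin(q)^2 - 12*sin(q) + 47)*cos(q)/(sin(q)^2 - 7*sin(q) + 1)^2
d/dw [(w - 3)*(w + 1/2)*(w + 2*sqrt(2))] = 3*w^2 - 5*w + 4*sqrt(2)*w - 5*sqrt(2) - 3/2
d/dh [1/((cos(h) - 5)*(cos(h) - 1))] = 2*(cos(h) - 3)*sin(h)/((cos(h) - 5)^2*(cos(h) - 1)^2)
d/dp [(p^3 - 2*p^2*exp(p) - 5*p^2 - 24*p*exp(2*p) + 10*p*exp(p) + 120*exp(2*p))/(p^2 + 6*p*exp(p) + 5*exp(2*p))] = (-8*p^4*exp(p) + p^4 - 58*p^3*exp(2*p) + 52*p^3*exp(p) - 134*p^2*exp(3*p) + 317*p^2*exp(2*p) - 40*p^2*exp(p) + 650*p*exp(3*p) - 290*p*exp(2*p) - 120*exp(4*p) - 670*exp(3*p))/(p^4 + 12*p^3*exp(p) + 46*p^2*exp(2*p) + 60*p*exp(3*p) + 25*exp(4*p))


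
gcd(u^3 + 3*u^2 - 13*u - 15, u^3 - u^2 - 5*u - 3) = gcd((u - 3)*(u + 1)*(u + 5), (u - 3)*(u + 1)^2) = u^2 - 2*u - 3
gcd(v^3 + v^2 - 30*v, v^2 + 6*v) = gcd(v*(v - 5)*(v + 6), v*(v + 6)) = v^2 + 6*v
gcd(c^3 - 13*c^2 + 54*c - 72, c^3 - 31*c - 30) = c - 6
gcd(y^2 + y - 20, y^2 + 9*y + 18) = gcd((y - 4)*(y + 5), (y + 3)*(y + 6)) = 1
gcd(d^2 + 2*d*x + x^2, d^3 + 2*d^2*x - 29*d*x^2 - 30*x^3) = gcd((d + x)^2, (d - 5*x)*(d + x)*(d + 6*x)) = d + x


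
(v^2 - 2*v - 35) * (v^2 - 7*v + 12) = v^4 - 9*v^3 - 9*v^2 + 221*v - 420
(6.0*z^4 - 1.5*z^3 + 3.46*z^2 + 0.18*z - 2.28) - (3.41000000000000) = 6.0*z^4 - 1.5*z^3 + 3.46*z^2 + 0.18*z - 5.69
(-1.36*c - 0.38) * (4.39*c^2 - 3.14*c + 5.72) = -5.9704*c^3 + 2.6022*c^2 - 6.586*c - 2.1736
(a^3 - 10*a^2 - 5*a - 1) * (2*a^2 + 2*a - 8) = 2*a^5 - 18*a^4 - 38*a^3 + 68*a^2 + 38*a + 8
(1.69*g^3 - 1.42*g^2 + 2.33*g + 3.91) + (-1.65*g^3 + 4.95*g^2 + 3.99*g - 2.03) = 0.04*g^3 + 3.53*g^2 + 6.32*g + 1.88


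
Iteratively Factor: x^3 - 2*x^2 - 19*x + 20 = (x + 4)*(x^2 - 6*x + 5) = (x - 5)*(x + 4)*(x - 1)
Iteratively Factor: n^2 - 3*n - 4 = (n + 1)*(n - 4)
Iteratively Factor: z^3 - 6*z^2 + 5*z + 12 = (z + 1)*(z^2 - 7*z + 12) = (z - 4)*(z + 1)*(z - 3)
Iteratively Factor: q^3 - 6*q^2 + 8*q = (q)*(q^2 - 6*q + 8) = q*(q - 2)*(q - 4)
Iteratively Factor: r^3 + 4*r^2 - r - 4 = (r - 1)*(r^2 + 5*r + 4) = (r - 1)*(r + 1)*(r + 4)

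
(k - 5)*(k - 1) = k^2 - 6*k + 5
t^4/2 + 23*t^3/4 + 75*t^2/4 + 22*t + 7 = (t/2 + 1)*(t + 1/2)*(t + 2)*(t + 7)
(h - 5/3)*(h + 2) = h^2 + h/3 - 10/3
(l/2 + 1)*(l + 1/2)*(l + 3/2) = l^3/2 + 2*l^2 + 19*l/8 + 3/4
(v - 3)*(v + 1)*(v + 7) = v^3 + 5*v^2 - 17*v - 21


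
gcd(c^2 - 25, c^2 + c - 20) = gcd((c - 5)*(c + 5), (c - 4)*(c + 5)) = c + 5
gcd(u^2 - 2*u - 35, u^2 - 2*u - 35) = u^2 - 2*u - 35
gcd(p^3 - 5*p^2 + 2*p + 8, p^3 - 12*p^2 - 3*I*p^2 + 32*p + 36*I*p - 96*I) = p - 4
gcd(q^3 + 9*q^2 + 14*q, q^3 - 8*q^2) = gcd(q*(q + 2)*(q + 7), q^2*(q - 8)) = q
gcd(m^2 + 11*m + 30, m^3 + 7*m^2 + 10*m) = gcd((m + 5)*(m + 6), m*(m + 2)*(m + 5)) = m + 5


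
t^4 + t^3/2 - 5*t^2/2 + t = t*(t - 1)*(t - 1/2)*(t + 2)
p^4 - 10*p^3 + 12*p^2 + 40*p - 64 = (p - 8)*(p - 2)^2*(p + 2)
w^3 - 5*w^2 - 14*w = w*(w - 7)*(w + 2)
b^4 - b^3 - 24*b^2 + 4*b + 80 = (b - 5)*(b - 2)*(b + 2)*(b + 4)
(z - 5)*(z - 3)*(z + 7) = z^3 - z^2 - 41*z + 105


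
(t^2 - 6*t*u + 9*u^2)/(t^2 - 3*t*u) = (t - 3*u)/t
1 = 1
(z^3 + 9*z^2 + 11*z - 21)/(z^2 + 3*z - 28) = (z^2 + 2*z - 3)/(z - 4)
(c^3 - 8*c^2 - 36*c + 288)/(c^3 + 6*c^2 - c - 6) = (c^2 - 14*c + 48)/(c^2 - 1)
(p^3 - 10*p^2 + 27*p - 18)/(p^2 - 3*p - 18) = (p^2 - 4*p + 3)/(p + 3)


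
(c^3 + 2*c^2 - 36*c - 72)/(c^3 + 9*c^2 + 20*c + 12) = (c - 6)/(c + 1)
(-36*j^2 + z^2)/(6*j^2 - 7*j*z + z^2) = (6*j + z)/(-j + z)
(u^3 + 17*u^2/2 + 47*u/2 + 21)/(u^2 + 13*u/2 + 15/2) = (2*u^3 + 17*u^2 + 47*u + 42)/(2*u^2 + 13*u + 15)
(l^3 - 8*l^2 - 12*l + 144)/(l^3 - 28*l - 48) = (l - 6)/(l + 2)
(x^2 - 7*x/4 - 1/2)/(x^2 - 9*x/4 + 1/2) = (4*x + 1)/(4*x - 1)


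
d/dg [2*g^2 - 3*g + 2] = 4*g - 3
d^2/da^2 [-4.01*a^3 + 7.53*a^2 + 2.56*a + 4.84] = 15.06 - 24.06*a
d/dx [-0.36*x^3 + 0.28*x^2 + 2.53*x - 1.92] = -1.08*x^2 + 0.56*x + 2.53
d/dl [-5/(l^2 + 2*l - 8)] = 10*(l + 1)/(l^2 + 2*l - 8)^2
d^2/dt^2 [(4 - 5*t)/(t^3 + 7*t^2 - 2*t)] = 2*(-15*t^5 - 81*t^4 - 31*t^3 + 564*t^2 - 168*t + 16)/(t^3*(t^6 + 21*t^5 + 141*t^4 + 259*t^3 - 282*t^2 + 84*t - 8))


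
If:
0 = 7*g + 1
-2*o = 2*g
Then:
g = -1/7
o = 1/7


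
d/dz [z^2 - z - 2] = 2*z - 1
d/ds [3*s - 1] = 3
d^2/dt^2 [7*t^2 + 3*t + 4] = 14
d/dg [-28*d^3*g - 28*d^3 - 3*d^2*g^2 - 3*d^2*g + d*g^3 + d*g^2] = d*(-28*d^2 - 6*d*g - 3*d + 3*g^2 + 2*g)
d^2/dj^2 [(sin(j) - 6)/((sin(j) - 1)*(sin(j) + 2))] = (-sin(j)^4 + 24*sin(j)^3 + 32*sin(j)^2 + 48*sin(j) + 32)/((sin(j) - 1)^2*(sin(j) + 2)^3)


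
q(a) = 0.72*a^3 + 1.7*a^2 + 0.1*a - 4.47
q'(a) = 2.16*a^2 + 3.4*a + 0.1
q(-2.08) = -3.80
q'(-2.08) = 2.37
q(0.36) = -4.18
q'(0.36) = 1.60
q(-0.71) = -3.94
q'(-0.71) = -1.23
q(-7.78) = -241.41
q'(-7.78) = 104.39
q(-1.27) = -3.33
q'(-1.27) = -0.73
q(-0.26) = -4.39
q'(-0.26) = -0.64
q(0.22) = -4.36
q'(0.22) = 0.95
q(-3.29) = -12.04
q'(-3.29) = 12.29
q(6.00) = 212.85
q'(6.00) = 98.26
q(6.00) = 212.85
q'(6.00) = 98.26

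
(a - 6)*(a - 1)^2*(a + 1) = a^4 - 7*a^3 + 5*a^2 + 7*a - 6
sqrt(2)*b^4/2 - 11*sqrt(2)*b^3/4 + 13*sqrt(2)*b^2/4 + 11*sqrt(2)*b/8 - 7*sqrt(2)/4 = (b - 7/2)*(b - 2)*(b - sqrt(2)/2)*(sqrt(2)*b/2 + 1/2)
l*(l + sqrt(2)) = l^2 + sqrt(2)*l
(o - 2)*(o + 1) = o^2 - o - 2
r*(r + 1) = r^2 + r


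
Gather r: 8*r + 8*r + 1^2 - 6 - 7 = 16*r - 12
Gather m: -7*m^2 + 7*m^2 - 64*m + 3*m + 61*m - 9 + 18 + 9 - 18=0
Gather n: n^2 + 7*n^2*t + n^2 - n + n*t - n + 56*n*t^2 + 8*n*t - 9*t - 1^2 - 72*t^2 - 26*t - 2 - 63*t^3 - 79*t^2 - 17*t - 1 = n^2*(7*t + 2) + n*(56*t^2 + 9*t - 2) - 63*t^3 - 151*t^2 - 52*t - 4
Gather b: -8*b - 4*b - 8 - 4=-12*b - 12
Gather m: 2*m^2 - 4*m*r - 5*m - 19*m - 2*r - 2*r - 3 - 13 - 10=2*m^2 + m*(-4*r - 24) - 4*r - 26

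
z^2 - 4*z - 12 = (z - 6)*(z + 2)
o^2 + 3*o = o*(o + 3)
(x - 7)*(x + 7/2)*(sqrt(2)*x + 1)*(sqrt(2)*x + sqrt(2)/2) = 2*x^4 - 6*x^3 + sqrt(2)*x^3 - 105*x^2/2 - 3*sqrt(2)*x^2 - 105*sqrt(2)*x/4 - 49*x/2 - 49*sqrt(2)/4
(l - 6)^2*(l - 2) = l^3 - 14*l^2 + 60*l - 72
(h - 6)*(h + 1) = h^2 - 5*h - 6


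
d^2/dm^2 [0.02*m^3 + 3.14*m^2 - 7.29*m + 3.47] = 0.12*m + 6.28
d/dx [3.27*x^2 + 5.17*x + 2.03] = 6.54*x + 5.17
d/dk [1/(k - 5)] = -1/(k - 5)^2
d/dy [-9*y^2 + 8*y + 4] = 8 - 18*y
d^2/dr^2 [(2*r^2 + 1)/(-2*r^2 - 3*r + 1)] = 2*(12*r^3 - 24*r^2 - 18*r - 13)/(8*r^6 + 36*r^5 + 42*r^4 - 9*r^3 - 21*r^2 + 9*r - 1)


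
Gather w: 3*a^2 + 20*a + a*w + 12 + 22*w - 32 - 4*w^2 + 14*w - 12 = 3*a^2 + 20*a - 4*w^2 + w*(a + 36) - 32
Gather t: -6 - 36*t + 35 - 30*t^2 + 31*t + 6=-30*t^2 - 5*t + 35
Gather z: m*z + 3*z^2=m*z + 3*z^2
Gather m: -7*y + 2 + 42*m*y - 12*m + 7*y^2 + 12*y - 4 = m*(42*y - 12) + 7*y^2 + 5*y - 2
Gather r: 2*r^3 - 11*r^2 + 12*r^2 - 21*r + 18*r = 2*r^3 + r^2 - 3*r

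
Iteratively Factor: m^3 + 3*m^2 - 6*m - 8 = (m - 2)*(m^2 + 5*m + 4) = (m - 2)*(m + 1)*(m + 4)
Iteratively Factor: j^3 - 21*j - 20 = (j + 1)*(j^2 - j - 20) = (j - 5)*(j + 1)*(j + 4)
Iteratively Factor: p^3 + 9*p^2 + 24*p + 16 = (p + 1)*(p^2 + 8*p + 16) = (p + 1)*(p + 4)*(p + 4)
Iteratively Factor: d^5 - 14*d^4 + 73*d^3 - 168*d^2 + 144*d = (d)*(d^4 - 14*d^3 + 73*d^2 - 168*d + 144) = d*(d - 4)*(d^3 - 10*d^2 + 33*d - 36) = d*(d - 4)^2*(d^2 - 6*d + 9) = d*(d - 4)^2*(d - 3)*(d - 3)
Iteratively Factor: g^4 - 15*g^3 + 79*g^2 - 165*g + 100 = (g - 5)*(g^3 - 10*g^2 + 29*g - 20) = (g - 5)*(g - 4)*(g^2 - 6*g + 5) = (g - 5)*(g - 4)*(g - 1)*(g - 5)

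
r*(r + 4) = r^2 + 4*r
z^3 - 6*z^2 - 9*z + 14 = (z - 7)*(z - 1)*(z + 2)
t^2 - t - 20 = (t - 5)*(t + 4)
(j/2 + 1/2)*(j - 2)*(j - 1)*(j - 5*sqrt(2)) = j^4/2 - 5*sqrt(2)*j^3/2 - j^3 - j^2/2 + 5*sqrt(2)*j^2 + j + 5*sqrt(2)*j/2 - 5*sqrt(2)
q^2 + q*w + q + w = (q + 1)*(q + w)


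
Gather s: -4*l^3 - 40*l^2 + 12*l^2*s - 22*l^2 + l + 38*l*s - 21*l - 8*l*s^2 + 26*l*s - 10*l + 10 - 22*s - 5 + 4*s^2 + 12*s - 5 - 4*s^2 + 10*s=-4*l^3 - 62*l^2 - 8*l*s^2 - 30*l + s*(12*l^2 + 64*l)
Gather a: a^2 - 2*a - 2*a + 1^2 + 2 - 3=a^2 - 4*a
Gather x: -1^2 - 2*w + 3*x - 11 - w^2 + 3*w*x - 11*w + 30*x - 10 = -w^2 - 13*w + x*(3*w + 33) - 22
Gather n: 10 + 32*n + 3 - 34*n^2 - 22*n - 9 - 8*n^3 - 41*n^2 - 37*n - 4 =-8*n^3 - 75*n^2 - 27*n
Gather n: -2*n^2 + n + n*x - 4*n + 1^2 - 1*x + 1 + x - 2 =-2*n^2 + n*(x - 3)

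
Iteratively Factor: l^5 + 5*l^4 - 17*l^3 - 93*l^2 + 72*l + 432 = (l + 4)*(l^4 + l^3 - 21*l^2 - 9*l + 108) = (l - 3)*(l + 4)*(l^3 + 4*l^2 - 9*l - 36) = (l - 3)*(l + 4)^2*(l^2 - 9) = (l - 3)^2*(l + 4)^2*(l + 3)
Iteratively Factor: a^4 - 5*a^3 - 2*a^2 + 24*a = (a - 4)*(a^3 - a^2 - 6*a) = (a - 4)*(a - 3)*(a^2 + 2*a) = (a - 4)*(a - 3)*(a + 2)*(a)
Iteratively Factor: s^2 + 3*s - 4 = (s - 1)*(s + 4)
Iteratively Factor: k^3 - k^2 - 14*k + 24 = (k + 4)*(k^2 - 5*k + 6) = (k - 2)*(k + 4)*(k - 3)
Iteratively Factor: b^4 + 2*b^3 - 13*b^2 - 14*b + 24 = (b - 3)*(b^3 + 5*b^2 + 2*b - 8) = (b - 3)*(b + 4)*(b^2 + b - 2) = (b - 3)*(b - 1)*(b + 4)*(b + 2)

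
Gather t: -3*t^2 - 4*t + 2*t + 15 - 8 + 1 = -3*t^2 - 2*t + 8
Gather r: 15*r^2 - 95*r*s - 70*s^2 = 15*r^2 - 95*r*s - 70*s^2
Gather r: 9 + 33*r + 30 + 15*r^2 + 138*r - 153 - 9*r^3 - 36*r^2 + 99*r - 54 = -9*r^3 - 21*r^2 + 270*r - 168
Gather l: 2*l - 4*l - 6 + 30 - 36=-2*l - 12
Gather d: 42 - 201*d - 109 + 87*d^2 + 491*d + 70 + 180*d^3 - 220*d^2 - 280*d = 180*d^3 - 133*d^2 + 10*d + 3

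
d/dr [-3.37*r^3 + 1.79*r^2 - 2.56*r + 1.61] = -10.11*r^2 + 3.58*r - 2.56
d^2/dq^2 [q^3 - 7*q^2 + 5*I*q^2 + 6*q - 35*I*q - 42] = 6*q - 14 + 10*I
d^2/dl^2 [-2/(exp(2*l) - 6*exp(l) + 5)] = 4*(-4*(exp(l) - 3)^2*exp(l) + (2*exp(l) - 3)*(exp(2*l) - 6*exp(l) + 5))*exp(l)/(exp(2*l) - 6*exp(l) + 5)^3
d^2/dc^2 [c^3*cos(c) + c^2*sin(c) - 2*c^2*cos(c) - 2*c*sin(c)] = -c^3*cos(c) - 7*c^2*sin(c) + 2*c^2*cos(c) + 10*sqrt(2)*c*sin(c + pi/4) + 2*sin(c) - 8*cos(c)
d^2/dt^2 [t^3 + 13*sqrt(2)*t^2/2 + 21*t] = 6*t + 13*sqrt(2)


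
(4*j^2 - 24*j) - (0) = 4*j^2 - 24*j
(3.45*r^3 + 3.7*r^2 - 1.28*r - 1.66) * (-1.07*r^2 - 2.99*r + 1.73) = -3.6915*r^5 - 14.2745*r^4 - 3.7249*r^3 + 12.0044*r^2 + 2.749*r - 2.8718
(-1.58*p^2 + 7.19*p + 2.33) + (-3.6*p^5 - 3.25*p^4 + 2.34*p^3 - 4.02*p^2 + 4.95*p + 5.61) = -3.6*p^5 - 3.25*p^4 + 2.34*p^3 - 5.6*p^2 + 12.14*p + 7.94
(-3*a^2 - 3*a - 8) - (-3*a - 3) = -3*a^2 - 5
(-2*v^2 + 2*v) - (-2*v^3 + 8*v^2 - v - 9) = 2*v^3 - 10*v^2 + 3*v + 9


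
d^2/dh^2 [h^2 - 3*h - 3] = 2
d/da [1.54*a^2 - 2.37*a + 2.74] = 3.08*a - 2.37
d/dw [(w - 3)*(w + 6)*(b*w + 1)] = 3*b*w^2 + 6*b*w - 18*b + 2*w + 3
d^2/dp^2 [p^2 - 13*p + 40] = 2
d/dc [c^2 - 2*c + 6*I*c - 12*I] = 2*c - 2 + 6*I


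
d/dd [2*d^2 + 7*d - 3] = 4*d + 7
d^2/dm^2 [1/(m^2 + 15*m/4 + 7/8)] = 64*(-16*m^2 - 60*m + (8*m + 15)^2 - 14)/(8*m^2 + 30*m + 7)^3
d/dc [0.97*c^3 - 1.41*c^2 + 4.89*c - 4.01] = 2.91*c^2 - 2.82*c + 4.89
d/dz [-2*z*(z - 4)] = 8 - 4*z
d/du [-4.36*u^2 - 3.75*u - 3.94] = -8.72*u - 3.75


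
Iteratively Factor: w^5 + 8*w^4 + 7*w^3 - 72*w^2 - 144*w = (w + 4)*(w^4 + 4*w^3 - 9*w^2 - 36*w) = (w + 3)*(w + 4)*(w^3 + w^2 - 12*w) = (w - 3)*(w + 3)*(w + 4)*(w^2 + 4*w) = (w - 3)*(w + 3)*(w + 4)^2*(w)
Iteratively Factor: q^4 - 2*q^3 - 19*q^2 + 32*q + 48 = (q - 3)*(q^3 + q^2 - 16*q - 16) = (q - 3)*(q + 4)*(q^2 - 3*q - 4) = (q - 4)*(q - 3)*(q + 4)*(q + 1)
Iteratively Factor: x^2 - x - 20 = (x + 4)*(x - 5)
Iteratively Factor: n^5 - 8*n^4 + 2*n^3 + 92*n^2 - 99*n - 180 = (n - 3)*(n^4 - 5*n^3 - 13*n^2 + 53*n + 60) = (n - 5)*(n - 3)*(n^3 - 13*n - 12) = (n - 5)*(n - 4)*(n - 3)*(n^2 + 4*n + 3) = (n - 5)*(n - 4)*(n - 3)*(n + 1)*(n + 3)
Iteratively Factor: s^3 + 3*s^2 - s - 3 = (s + 1)*(s^2 + 2*s - 3) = (s + 1)*(s + 3)*(s - 1)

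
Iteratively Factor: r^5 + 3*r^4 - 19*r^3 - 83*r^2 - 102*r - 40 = (r - 5)*(r^4 + 8*r^3 + 21*r^2 + 22*r + 8) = (r - 5)*(r + 1)*(r^3 + 7*r^2 + 14*r + 8) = (r - 5)*(r + 1)^2*(r^2 + 6*r + 8) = (r - 5)*(r + 1)^2*(r + 2)*(r + 4)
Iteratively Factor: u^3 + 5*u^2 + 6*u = (u + 2)*(u^2 + 3*u) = (u + 2)*(u + 3)*(u)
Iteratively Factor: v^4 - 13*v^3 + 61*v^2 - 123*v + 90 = (v - 3)*(v^3 - 10*v^2 + 31*v - 30) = (v - 3)^2*(v^2 - 7*v + 10) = (v - 5)*(v - 3)^2*(v - 2)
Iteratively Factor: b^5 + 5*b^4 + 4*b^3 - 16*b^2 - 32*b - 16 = (b + 2)*(b^4 + 3*b^3 - 2*b^2 - 12*b - 8) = (b + 2)^2*(b^3 + b^2 - 4*b - 4) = (b + 1)*(b + 2)^2*(b^2 - 4) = (b + 1)*(b + 2)^3*(b - 2)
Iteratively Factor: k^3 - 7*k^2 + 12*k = (k - 4)*(k^2 - 3*k) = k*(k - 4)*(k - 3)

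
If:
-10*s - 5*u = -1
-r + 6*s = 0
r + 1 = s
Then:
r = -6/5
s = -1/5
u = 3/5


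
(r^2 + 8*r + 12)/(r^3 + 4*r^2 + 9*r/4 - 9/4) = 4*(r^2 + 8*r + 12)/(4*r^3 + 16*r^2 + 9*r - 9)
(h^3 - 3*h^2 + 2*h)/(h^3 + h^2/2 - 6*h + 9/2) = 2*h*(h - 2)/(2*h^2 + 3*h - 9)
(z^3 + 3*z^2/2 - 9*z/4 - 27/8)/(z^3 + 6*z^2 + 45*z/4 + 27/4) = (z - 3/2)/(z + 3)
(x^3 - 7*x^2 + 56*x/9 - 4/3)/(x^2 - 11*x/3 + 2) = (x^2 - 19*x/3 + 2)/(x - 3)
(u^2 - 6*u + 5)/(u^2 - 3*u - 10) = (u - 1)/(u + 2)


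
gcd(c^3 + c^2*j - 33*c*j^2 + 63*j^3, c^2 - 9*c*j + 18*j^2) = c - 3*j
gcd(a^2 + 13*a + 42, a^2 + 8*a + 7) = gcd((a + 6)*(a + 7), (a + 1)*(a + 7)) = a + 7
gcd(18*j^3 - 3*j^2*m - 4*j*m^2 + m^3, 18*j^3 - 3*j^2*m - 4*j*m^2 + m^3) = 18*j^3 - 3*j^2*m - 4*j*m^2 + m^3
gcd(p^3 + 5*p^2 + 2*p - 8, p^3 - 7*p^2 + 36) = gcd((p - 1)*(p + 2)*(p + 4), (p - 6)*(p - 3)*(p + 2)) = p + 2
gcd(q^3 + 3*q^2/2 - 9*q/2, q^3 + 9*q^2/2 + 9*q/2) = q^2 + 3*q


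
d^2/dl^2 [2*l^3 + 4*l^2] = 12*l + 8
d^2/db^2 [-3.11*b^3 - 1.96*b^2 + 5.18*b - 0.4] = -18.66*b - 3.92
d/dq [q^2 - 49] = 2*q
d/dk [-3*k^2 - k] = -6*k - 1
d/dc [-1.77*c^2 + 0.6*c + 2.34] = 0.6 - 3.54*c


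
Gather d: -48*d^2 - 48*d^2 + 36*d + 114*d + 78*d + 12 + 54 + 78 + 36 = -96*d^2 + 228*d + 180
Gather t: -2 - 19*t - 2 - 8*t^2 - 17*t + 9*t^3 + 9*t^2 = 9*t^3 + t^2 - 36*t - 4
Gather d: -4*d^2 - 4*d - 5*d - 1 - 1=-4*d^2 - 9*d - 2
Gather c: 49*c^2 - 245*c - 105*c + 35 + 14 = 49*c^2 - 350*c + 49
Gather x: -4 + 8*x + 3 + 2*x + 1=10*x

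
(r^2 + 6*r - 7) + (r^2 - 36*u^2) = 2*r^2 + 6*r - 36*u^2 - 7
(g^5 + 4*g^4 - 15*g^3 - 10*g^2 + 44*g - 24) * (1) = g^5 + 4*g^4 - 15*g^3 - 10*g^2 + 44*g - 24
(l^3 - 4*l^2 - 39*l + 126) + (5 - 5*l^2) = l^3 - 9*l^2 - 39*l + 131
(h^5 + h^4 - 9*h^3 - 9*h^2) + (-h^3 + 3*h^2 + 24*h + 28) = h^5 + h^4 - 10*h^3 - 6*h^2 + 24*h + 28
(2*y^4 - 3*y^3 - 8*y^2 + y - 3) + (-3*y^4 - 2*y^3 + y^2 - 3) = -y^4 - 5*y^3 - 7*y^2 + y - 6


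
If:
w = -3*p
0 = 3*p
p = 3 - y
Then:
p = 0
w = 0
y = 3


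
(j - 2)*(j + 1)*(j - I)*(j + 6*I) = j^4 - j^3 + 5*I*j^3 + 4*j^2 - 5*I*j^2 - 6*j - 10*I*j - 12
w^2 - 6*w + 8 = (w - 4)*(w - 2)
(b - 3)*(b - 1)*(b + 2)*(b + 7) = b^4 + 5*b^3 - 19*b^2 - 29*b + 42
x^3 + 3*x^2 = x^2*(x + 3)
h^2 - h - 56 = (h - 8)*(h + 7)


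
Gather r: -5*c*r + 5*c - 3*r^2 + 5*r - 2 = 5*c - 3*r^2 + r*(5 - 5*c) - 2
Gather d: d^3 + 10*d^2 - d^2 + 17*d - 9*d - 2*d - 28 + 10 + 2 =d^3 + 9*d^2 + 6*d - 16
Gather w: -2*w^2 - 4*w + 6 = -2*w^2 - 4*w + 6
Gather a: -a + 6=6 - a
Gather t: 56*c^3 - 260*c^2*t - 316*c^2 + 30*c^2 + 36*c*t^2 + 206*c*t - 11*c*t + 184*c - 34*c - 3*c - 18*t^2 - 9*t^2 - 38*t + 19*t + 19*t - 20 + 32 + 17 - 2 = 56*c^3 - 286*c^2 + 147*c + t^2*(36*c - 27) + t*(-260*c^2 + 195*c) + 27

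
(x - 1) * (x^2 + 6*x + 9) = x^3 + 5*x^2 + 3*x - 9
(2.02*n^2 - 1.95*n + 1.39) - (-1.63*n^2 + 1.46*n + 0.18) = 3.65*n^2 - 3.41*n + 1.21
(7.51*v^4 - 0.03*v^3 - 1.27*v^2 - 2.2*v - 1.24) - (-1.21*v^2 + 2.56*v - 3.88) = 7.51*v^4 - 0.03*v^3 - 0.0600000000000001*v^2 - 4.76*v + 2.64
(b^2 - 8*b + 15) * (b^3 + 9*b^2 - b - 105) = b^5 + b^4 - 58*b^3 + 38*b^2 + 825*b - 1575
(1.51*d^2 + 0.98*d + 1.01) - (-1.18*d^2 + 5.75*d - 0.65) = 2.69*d^2 - 4.77*d + 1.66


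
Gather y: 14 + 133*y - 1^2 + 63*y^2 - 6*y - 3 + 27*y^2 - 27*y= 90*y^2 + 100*y + 10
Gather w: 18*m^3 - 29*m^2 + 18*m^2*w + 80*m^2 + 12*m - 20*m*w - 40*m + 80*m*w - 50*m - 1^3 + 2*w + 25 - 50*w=18*m^3 + 51*m^2 - 78*m + w*(18*m^2 + 60*m - 48) + 24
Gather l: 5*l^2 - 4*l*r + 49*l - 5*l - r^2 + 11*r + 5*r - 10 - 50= 5*l^2 + l*(44 - 4*r) - r^2 + 16*r - 60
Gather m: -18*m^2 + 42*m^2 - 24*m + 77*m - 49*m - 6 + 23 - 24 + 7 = 24*m^2 + 4*m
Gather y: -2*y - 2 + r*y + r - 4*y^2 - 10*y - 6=r - 4*y^2 + y*(r - 12) - 8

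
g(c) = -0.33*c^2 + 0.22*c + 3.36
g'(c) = 0.22 - 0.66*c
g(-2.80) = 0.16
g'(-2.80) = 2.07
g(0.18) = 3.39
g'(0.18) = 0.10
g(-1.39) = 2.42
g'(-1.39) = 1.14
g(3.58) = -0.08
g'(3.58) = -2.14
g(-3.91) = -2.55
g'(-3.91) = 2.80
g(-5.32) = -7.15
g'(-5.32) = 3.73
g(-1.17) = 2.65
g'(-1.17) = 0.99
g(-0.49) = 3.17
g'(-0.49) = 0.54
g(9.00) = -21.39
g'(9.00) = -5.72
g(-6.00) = -9.84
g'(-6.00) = 4.18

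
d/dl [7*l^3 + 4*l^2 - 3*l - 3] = 21*l^2 + 8*l - 3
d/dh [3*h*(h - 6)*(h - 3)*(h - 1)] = 12*h^3 - 90*h^2 + 162*h - 54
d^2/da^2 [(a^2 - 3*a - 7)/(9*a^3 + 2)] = 2*(81*a^6 - 729*a^5 - 3402*a^4 - 126*a^3 + 324*a^2 + 378*a + 4)/(729*a^9 + 486*a^6 + 108*a^3 + 8)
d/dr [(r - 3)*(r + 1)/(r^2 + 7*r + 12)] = 3*(3*r^2 + 10*r - 1)/(r^4 + 14*r^3 + 73*r^2 + 168*r + 144)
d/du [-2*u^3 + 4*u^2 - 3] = 2*u*(4 - 3*u)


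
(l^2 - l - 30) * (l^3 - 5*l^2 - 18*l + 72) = l^5 - 6*l^4 - 43*l^3 + 240*l^2 + 468*l - 2160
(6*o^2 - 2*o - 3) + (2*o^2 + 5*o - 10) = 8*o^2 + 3*o - 13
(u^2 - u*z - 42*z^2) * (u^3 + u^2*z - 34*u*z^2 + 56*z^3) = u^5 - 77*u^3*z^2 + 48*u^2*z^3 + 1372*u*z^4 - 2352*z^5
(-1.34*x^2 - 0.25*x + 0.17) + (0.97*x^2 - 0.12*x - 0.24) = -0.37*x^2 - 0.37*x - 0.07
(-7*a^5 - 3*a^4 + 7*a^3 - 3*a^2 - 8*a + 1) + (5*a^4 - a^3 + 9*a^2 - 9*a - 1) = -7*a^5 + 2*a^4 + 6*a^3 + 6*a^2 - 17*a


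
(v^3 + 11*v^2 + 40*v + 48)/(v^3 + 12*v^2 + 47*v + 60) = (v + 4)/(v + 5)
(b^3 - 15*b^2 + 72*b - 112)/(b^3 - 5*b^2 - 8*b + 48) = (b - 7)/(b + 3)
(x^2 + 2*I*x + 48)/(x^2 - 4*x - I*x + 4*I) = (x^2 + 2*I*x + 48)/(x^2 - 4*x - I*x + 4*I)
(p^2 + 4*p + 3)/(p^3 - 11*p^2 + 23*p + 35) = (p + 3)/(p^2 - 12*p + 35)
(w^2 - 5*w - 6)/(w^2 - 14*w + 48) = (w + 1)/(w - 8)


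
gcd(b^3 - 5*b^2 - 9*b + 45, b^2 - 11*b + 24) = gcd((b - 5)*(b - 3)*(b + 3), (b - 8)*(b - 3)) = b - 3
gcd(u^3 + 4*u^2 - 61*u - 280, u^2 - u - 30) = u + 5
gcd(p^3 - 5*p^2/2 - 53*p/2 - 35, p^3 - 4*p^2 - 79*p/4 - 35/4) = p^2 - 9*p/2 - 35/2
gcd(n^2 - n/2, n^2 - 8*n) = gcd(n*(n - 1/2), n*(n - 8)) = n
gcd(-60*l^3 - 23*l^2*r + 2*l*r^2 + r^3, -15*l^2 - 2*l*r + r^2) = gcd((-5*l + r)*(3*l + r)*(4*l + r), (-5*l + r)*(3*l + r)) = -15*l^2 - 2*l*r + r^2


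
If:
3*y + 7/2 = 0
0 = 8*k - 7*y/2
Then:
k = -49/96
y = -7/6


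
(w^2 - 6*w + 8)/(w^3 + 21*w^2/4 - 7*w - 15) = 4*(w - 4)/(4*w^2 + 29*w + 30)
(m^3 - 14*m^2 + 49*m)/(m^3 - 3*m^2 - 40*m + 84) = m*(m - 7)/(m^2 + 4*m - 12)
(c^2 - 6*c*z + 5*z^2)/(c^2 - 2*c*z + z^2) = (-c + 5*z)/(-c + z)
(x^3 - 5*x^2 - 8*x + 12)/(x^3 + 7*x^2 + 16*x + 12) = (x^2 - 7*x + 6)/(x^2 + 5*x + 6)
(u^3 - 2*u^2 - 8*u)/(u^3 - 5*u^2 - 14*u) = (u - 4)/(u - 7)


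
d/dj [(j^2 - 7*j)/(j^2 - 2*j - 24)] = (5*j^2 - 48*j + 168)/(j^4 - 4*j^3 - 44*j^2 + 96*j + 576)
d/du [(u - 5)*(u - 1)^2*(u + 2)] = 4*u^3 - 15*u^2 - 6*u + 17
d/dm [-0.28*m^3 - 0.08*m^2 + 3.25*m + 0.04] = -0.84*m^2 - 0.16*m + 3.25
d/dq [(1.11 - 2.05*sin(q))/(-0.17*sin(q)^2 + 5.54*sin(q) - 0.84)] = (-0.3485*sin(q)^2 + 0.3774*sin(q) - 4.4274)*cos(q)/(0.0289*sin(q)^4 - 1.8836*sin(q)^3 + 30.9772*sin(q)^2 - 9.3072*sin(q) + 0.7056)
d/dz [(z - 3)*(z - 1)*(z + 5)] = 3*z^2 + 2*z - 17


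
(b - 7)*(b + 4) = b^2 - 3*b - 28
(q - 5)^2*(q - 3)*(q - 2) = q^4 - 15*q^3 + 81*q^2 - 185*q + 150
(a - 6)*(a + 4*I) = a^2 - 6*a + 4*I*a - 24*I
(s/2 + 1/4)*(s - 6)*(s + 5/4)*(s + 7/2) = s^4/2 - 3*s^3/8 - 99*s^2/8 - 613*s/32 - 105/16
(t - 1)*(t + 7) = t^2 + 6*t - 7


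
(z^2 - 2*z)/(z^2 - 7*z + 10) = z/(z - 5)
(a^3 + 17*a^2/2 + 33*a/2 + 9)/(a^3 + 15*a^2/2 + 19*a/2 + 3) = (2*a + 3)/(2*a + 1)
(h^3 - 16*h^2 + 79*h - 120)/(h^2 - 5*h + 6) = (h^2 - 13*h + 40)/(h - 2)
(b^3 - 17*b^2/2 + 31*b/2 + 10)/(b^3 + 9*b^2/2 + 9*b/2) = (2*b^3 - 17*b^2 + 31*b + 20)/(b*(2*b^2 + 9*b + 9))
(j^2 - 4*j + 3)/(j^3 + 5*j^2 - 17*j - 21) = (j - 1)/(j^2 + 8*j + 7)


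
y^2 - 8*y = y*(y - 8)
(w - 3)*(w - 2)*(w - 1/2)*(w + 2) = w^4 - 7*w^3/2 - 5*w^2/2 + 14*w - 6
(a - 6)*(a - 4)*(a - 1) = a^3 - 11*a^2 + 34*a - 24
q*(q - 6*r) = q^2 - 6*q*r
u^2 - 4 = (u - 2)*(u + 2)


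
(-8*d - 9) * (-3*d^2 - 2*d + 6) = 24*d^3 + 43*d^2 - 30*d - 54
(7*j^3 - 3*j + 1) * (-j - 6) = -7*j^4 - 42*j^3 + 3*j^2 + 17*j - 6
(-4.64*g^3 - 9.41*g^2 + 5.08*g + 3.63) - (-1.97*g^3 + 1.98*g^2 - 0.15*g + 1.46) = -2.67*g^3 - 11.39*g^2 + 5.23*g + 2.17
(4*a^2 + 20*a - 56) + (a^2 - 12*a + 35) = 5*a^2 + 8*a - 21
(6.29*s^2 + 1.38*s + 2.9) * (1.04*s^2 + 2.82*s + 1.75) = 6.5416*s^4 + 19.173*s^3 + 17.9151*s^2 + 10.593*s + 5.075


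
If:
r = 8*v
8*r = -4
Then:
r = -1/2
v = -1/16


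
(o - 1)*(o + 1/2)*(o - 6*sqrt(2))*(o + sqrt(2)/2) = o^4 - 11*sqrt(2)*o^3/2 - o^3/2 - 13*o^2/2 + 11*sqrt(2)*o^2/4 + 3*o + 11*sqrt(2)*o/4 + 3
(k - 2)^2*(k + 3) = k^3 - k^2 - 8*k + 12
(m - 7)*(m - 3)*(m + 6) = m^3 - 4*m^2 - 39*m + 126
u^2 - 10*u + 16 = (u - 8)*(u - 2)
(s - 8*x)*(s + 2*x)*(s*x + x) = s^3*x - 6*s^2*x^2 + s^2*x - 16*s*x^3 - 6*s*x^2 - 16*x^3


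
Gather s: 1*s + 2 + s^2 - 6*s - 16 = s^2 - 5*s - 14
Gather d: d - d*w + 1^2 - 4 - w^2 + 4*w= d*(1 - w) - w^2 + 4*w - 3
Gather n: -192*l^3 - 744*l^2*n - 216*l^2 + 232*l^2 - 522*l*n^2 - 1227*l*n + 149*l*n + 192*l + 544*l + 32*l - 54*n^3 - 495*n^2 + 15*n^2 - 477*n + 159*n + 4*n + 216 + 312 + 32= -192*l^3 + 16*l^2 + 768*l - 54*n^3 + n^2*(-522*l - 480) + n*(-744*l^2 - 1078*l - 314) + 560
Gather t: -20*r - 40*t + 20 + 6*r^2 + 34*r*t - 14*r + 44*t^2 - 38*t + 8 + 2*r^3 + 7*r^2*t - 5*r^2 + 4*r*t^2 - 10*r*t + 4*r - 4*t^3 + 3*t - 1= 2*r^3 + r^2 - 30*r - 4*t^3 + t^2*(4*r + 44) + t*(7*r^2 + 24*r - 75) + 27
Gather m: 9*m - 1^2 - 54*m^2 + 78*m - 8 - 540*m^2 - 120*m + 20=-594*m^2 - 33*m + 11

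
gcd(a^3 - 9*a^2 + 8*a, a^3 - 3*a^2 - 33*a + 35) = a - 1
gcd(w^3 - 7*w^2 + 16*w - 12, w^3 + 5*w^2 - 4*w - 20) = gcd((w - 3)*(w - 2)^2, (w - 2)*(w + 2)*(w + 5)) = w - 2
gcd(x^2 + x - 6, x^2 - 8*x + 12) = x - 2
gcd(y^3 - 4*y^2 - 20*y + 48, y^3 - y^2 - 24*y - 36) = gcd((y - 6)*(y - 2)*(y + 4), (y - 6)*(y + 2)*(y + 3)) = y - 6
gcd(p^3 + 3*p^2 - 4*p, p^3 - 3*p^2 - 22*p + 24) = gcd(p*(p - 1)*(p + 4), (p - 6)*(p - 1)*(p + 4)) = p^2 + 3*p - 4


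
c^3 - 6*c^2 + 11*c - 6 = (c - 3)*(c - 2)*(c - 1)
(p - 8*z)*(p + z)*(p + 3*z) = p^3 - 4*p^2*z - 29*p*z^2 - 24*z^3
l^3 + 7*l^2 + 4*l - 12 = (l - 1)*(l + 2)*(l + 6)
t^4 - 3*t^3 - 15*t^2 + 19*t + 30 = (t - 5)*(t - 2)*(t + 1)*(t + 3)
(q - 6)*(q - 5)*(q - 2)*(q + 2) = q^4 - 11*q^3 + 26*q^2 + 44*q - 120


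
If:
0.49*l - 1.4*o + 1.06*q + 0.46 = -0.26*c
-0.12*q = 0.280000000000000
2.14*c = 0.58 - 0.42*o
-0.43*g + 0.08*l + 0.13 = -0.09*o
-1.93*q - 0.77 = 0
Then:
No Solution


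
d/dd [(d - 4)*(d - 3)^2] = (d - 3)*(3*d - 11)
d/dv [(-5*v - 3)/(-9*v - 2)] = -17/(9*v + 2)^2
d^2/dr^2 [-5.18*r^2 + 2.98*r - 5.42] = -10.3600000000000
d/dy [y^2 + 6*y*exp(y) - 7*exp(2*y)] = 6*y*exp(y) + 2*y - 14*exp(2*y) + 6*exp(y)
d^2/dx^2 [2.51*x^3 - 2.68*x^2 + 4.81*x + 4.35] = 15.06*x - 5.36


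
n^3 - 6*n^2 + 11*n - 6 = (n - 3)*(n - 2)*(n - 1)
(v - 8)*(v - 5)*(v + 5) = v^3 - 8*v^2 - 25*v + 200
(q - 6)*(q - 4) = q^2 - 10*q + 24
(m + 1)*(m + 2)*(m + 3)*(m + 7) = m^4 + 13*m^3 + 53*m^2 + 83*m + 42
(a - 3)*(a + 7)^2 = a^3 + 11*a^2 + 7*a - 147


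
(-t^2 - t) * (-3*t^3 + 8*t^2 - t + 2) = 3*t^5 - 5*t^4 - 7*t^3 - t^2 - 2*t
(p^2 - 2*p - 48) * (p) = p^3 - 2*p^2 - 48*p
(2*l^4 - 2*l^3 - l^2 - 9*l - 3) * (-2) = -4*l^4 + 4*l^3 + 2*l^2 + 18*l + 6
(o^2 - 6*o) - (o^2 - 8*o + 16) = 2*o - 16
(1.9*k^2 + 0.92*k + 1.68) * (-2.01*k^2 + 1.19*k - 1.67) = -3.819*k^4 + 0.4118*k^3 - 5.455*k^2 + 0.4628*k - 2.8056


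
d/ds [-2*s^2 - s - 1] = -4*s - 1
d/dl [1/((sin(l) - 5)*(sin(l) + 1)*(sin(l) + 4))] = 3*(cos(l)^2 + 6)*cos(l)/((sin(l) - 5)^2*(sin(l) + 1)^2*(sin(l) + 4)^2)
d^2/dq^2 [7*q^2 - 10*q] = 14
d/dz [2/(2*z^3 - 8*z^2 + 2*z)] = (-3*z^2 + 8*z - 1)/(z^2*(z^2 - 4*z + 1)^2)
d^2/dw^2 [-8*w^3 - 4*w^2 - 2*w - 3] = -48*w - 8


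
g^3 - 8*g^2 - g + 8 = (g - 8)*(g - 1)*(g + 1)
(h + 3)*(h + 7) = h^2 + 10*h + 21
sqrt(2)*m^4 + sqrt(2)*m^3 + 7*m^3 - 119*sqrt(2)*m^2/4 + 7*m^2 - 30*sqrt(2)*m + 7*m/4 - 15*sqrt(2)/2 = (m + 1/2)*(m - 5*sqrt(2)/2)*(m + 6*sqrt(2))*(sqrt(2)*m + sqrt(2)/2)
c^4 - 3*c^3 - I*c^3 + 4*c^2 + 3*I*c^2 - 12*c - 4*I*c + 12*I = (c - 3)*(c - 2*I)*(c - I)*(c + 2*I)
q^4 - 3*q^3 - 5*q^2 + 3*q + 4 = (q - 4)*(q - 1)*(q + 1)^2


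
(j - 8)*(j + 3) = j^2 - 5*j - 24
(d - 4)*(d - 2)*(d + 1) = d^3 - 5*d^2 + 2*d + 8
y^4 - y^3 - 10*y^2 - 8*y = y*(y - 4)*(y + 1)*(y + 2)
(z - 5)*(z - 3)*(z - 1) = z^3 - 9*z^2 + 23*z - 15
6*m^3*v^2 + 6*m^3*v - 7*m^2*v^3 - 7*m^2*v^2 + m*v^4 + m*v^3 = v*(-6*m + v)*(-m + v)*(m*v + m)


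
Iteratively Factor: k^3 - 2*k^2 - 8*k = (k)*(k^2 - 2*k - 8) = k*(k + 2)*(k - 4)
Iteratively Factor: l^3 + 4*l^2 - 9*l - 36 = (l - 3)*(l^2 + 7*l + 12) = (l - 3)*(l + 3)*(l + 4)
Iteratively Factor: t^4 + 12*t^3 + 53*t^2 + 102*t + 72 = (t + 4)*(t^3 + 8*t^2 + 21*t + 18) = (t + 2)*(t + 4)*(t^2 + 6*t + 9) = (t + 2)*(t + 3)*(t + 4)*(t + 3)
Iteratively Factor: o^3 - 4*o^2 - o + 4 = (o - 1)*(o^2 - 3*o - 4) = (o - 4)*(o - 1)*(o + 1)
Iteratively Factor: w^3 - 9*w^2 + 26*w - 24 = (w - 2)*(w^2 - 7*w + 12) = (w - 4)*(w - 2)*(w - 3)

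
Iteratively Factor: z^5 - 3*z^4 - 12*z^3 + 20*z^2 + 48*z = (z + 2)*(z^4 - 5*z^3 - 2*z^2 + 24*z) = (z - 3)*(z + 2)*(z^3 - 2*z^2 - 8*z) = (z - 4)*(z - 3)*(z + 2)*(z^2 + 2*z) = z*(z - 4)*(z - 3)*(z + 2)*(z + 2)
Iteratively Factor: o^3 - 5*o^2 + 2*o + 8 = (o - 2)*(o^2 - 3*o - 4) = (o - 2)*(o + 1)*(o - 4)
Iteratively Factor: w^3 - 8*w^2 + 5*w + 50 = (w - 5)*(w^2 - 3*w - 10) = (w - 5)^2*(w + 2)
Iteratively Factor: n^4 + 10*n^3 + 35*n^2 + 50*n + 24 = (n + 4)*(n^3 + 6*n^2 + 11*n + 6) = (n + 3)*(n + 4)*(n^2 + 3*n + 2) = (n + 1)*(n + 3)*(n + 4)*(n + 2)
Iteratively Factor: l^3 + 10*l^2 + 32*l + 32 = (l + 4)*(l^2 + 6*l + 8) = (l + 4)^2*(l + 2)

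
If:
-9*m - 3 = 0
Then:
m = -1/3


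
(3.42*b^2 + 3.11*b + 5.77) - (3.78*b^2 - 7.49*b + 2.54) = -0.36*b^2 + 10.6*b + 3.23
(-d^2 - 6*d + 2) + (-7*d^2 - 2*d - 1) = -8*d^2 - 8*d + 1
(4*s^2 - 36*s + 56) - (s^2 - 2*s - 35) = 3*s^2 - 34*s + 91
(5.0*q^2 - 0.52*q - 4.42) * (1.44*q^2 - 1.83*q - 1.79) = 7.2*q^4 - 9.8988*q^3 - 14.3632*q^2 + 9.0194*q + 7.9118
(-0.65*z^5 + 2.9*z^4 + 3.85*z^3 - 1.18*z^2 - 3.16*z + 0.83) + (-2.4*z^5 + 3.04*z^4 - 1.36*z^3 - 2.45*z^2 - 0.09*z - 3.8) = -3.05*z^5 + 5.94*z^4 + 2.49*z^3 - 3.63*z^2 - 3.25*z - 2.97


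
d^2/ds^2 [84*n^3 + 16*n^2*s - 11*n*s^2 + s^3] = -22*n + 6*s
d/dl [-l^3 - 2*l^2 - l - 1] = -3*l^2 - 4*l - 1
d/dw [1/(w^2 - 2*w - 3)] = 2*(1 - w)/(-w^2 + 2*w + 3)^2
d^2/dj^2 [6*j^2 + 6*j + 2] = 12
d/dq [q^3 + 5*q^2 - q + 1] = 3*q^2 + 10*q - 1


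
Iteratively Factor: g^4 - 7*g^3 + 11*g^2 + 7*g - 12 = (g - 4)*(g^3 - 3*g^2 - g + 3) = (g - 4)*(g - 3)*(g^2 - 1) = (g - 4)*(g - 3)*(g - 1)*(g + 1)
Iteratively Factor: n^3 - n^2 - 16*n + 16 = (n + 4)*(n^2 - 5*n + 4) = (n - 1)*(n + 4)*(n - 4)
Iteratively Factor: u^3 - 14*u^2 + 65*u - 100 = (u - 5)*(u^2 - 9*u + 20) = (u - 5)^2*(u - 4)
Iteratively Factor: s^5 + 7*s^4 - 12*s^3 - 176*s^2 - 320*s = (s)*(s^4 + 7*s^3 - 12*s^2 - 176*s - 320) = s*(s + 4)*(s^3 + 3*s^2 - 24*s - 80) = s*(s + 4)^2*(s^2 - s - 20) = s*(s - 5)*(s + 4)^2*(s + 4)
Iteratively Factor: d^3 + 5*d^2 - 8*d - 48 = (d - 3)*(d^2 + 8*d + 16) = (d - 3)*(d + 4)*(d + 4)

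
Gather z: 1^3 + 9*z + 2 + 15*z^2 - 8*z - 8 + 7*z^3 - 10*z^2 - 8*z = 7*z^3 + 5*z^2 - 7*z - 5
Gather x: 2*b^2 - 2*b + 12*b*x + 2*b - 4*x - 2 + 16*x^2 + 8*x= 2*b^2 + 16*x^2 + x*(12*b + 4) - 2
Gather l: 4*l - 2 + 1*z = 4*l + z - 2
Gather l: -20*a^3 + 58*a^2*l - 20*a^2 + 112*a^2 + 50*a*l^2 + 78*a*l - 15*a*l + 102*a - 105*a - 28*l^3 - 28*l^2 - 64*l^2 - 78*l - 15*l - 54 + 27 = -20*a^3 + 92*a^2 - 3*a - 28*l^3 + l^2*(50*a - 92) + l*(58*a^2 + 63*a - 93) - 27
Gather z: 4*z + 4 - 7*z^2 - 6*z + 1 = -7*z^2 - 2*z + 5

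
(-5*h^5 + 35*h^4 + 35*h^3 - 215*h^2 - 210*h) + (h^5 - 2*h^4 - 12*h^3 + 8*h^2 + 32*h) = -4*h^5 + 33*h^4 + 23*h^3 - 207*h^2 - 178*h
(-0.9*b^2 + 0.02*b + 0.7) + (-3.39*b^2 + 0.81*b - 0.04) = -4.29*b^2 + 0.83*b + 0.66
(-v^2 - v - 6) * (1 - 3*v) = 3*v^3 + 2*v^2 + 17*v - 6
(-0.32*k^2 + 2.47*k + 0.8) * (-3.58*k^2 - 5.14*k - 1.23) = 1.1456*k^4 - 7.1978*k^3 - 15.1662*k^2 - 7.1501*k - 0.984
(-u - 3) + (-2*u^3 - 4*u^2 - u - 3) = -2*u^3 - 4*u^2 - 2*u - 6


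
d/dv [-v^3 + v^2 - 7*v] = -3*v^2 + 2*v - 7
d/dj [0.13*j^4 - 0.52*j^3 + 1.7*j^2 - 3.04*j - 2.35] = 0.52*j^3 - 1.56*j^2 + 3.4*j - 3.04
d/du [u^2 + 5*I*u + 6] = 2*u + 5*I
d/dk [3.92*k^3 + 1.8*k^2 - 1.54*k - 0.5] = 11.76*k^2 + 3.6*k - 1.54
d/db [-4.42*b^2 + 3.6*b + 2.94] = 3.6 - 8.84*b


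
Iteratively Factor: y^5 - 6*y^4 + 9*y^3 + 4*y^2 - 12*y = (y - 3)*(y^4 - 3*y^3 + 4*y) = (y - 3)*(y - 2)*(y^3 - y^2 - 2*y) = (y - 3)*(y - 2)^2*(y^2 + y) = (y - 3)*(y - 2)^2*(y + 1)*(y)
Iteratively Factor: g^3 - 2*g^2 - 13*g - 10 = (g + 1)*(g^2 - 3*g - 10) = (g + 1)*(g + 2)*(g - 5)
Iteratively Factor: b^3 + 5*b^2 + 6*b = (b + 3)*(b^2 + 2*b) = (b + 2)*(b + 3)*(b)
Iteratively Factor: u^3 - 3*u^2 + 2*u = (u - 2)*(u^2 - u) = u*(u - 2)*(u - 1)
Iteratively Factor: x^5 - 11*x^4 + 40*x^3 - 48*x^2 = (x - 4)*(x^4 - 7*x^3 + 12*x^2) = x*(x - 4)*(x^3 - 7*x^2 + 12*x) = x*(x - 4)^2*(x^2 - 3*x) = x*(x - 4)^2*(x - 3)*(x)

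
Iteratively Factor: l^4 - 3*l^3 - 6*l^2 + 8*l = (l)*(l^3 - 3*l^2 - 6*l + 8) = l*(l - 1)*(l^2 - 2*l - 8) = l*(l - 4)*(l - 1)*(l + 2)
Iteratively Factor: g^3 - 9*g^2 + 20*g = (g)*(g^2 - 9*g + 20) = g*(g - 4)*(g - 5)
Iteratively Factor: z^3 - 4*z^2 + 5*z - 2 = (z - 1)*(z^2 - 3*z + 2) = (z - 2)*(z - 1)*(z - 1)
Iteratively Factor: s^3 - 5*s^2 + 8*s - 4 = (s - 2)*(s^2 - 3*s + 2) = (s - 2)^2*(s - 1)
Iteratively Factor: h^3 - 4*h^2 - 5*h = (h + 1)*(h^2 - 5*h) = (h - 5)*(h + 1)*(h)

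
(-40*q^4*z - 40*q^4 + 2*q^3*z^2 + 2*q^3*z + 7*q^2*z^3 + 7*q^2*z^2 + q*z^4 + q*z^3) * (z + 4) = -40*q^4*z^2 - 200*q^4*z - 160*q^4 + 2*q^3*z^3 + 10*q^3*z^2 + 8*q^3*z + 7*q^2*z^4 + 35*q^2*z^3 + 28*q^2*z^2 + q*z^5 + 5*q*z^4 + 4*q*z^3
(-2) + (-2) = -4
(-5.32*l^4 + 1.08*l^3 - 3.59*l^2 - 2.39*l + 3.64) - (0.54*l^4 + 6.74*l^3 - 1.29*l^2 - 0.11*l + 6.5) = -5.86*l^4 - 5.66*l^3 - 2.3*l^2 - 2.28*l - 2.86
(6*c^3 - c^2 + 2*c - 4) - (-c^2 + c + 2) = 6*c^3 + c - 6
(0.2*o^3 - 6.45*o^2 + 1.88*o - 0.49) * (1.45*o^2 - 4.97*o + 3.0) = 0.29*o^5 - 10.3465*o^4 + 35.3825*o^3 - 29.4041*o^2 + 8.0753*o - 1.47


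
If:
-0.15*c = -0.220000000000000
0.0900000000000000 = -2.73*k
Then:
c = 1.47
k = -0.03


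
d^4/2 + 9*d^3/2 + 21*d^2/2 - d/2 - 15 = (d/2 + 1)*(d - 1)*(d + 3)*(d + 5)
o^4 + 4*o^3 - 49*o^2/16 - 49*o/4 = o*(o - 7/4)*(o + 7/4)*(o + 4)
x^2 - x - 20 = (x - 5)*(x + 4)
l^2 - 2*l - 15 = (l - 5)*(l + 3)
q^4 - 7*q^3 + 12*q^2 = q^2*(q - 4)*(q - 3)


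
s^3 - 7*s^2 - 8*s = s*(s - 8)*(s + 1)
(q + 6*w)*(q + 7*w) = q^2 + 13*q*w + 42*w^2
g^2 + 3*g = g*(g + 3)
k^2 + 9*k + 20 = (k + 4)*(k + 5)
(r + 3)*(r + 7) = r^2 + 10*r + 21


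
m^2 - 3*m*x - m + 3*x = (m - 1)*(m - 3*x)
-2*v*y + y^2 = y*(-2*v + y)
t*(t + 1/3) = t^2 + t/3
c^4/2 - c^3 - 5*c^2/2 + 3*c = c*(c/2 + 1)*(c - 3)*(c - 1)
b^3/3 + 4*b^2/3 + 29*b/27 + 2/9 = (b/3 + 1)*(b + 1/3)*(b + 2/3)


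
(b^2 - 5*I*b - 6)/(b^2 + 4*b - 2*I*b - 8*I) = (b - 3*I)/(b + 4)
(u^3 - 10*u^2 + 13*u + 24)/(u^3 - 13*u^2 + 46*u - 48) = (u + 1)/(u - 2)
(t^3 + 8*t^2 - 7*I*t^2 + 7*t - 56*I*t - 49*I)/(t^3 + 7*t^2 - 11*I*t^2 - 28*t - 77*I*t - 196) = (t + 1)/(t - 4*I)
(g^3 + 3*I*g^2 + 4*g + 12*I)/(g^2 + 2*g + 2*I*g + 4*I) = (g^2 + I*g + 6)/(g + 2)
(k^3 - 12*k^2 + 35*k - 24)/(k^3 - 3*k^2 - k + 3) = (k - 8)/(k + 1)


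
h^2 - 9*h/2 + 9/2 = (h - 3)*(h - 3/2)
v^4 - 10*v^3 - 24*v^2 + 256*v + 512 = (v - 8)^2*(v + 2)*(v + 4)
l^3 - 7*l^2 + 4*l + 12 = (l - 6)*(l - 2)*(l + 1)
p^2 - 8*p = p*(p - 8)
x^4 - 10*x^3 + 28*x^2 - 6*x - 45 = (x - 5)*(x - 3)^2*(x + 1)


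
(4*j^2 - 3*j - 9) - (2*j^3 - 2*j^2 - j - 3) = -2*j^3 + 6*j^2 - 2*j - 6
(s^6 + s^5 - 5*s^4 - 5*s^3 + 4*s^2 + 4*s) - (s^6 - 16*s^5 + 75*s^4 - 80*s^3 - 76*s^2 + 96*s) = 17*s^5 - 80*s^4 + 75*s^3 + 80*s^2 - 92*s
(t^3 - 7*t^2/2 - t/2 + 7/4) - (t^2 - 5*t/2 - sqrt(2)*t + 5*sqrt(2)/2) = t^3 - 9*t^2/2 + sqrt(2)*t + 2*t - 5*sqrt(2)/2 + 7/4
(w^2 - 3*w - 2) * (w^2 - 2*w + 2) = w^4 - 5*w^3 + 6*w^2 - 2*w - 4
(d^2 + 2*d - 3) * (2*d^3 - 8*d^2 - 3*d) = 2*d^5 - 4*d^4 - 25*d^3 + 18*d^2 + 9*d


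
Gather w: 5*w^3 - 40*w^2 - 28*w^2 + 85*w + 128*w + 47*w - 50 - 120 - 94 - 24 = 5*w^3 - 68*w^2 + 260*w - 288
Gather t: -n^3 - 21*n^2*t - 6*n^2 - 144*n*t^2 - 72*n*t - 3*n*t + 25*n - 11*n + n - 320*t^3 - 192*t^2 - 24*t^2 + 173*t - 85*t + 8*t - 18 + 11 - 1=-n^3 - 6*n^2 + 15*n - 320*t^3 + t^2*(-144*n - 216) + t*(-21*n^2 - 75*n + 96) - 8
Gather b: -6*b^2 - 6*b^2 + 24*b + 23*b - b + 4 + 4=-12*b^2 + 46*b + 8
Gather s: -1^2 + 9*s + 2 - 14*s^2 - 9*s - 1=-14*s^2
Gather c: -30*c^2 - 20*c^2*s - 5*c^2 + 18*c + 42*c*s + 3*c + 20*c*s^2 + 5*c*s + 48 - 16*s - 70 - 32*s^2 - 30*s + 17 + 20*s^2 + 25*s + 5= c^2*(-20*s - 35) + c*(20*s^2 + 47*s + 21) - 12*s^2 - 21*s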